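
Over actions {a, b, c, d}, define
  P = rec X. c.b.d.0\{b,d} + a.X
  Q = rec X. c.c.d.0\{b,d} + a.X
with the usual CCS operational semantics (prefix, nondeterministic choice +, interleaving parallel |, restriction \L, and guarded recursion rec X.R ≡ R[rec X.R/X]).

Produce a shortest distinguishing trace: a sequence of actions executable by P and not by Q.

cb

P's transition system — 4 states:
  m0 = rec X. c.b.d.0\{b,d} + a.X → —a→ m0, —c→ m1
  m1 = b.d.0\{b,d} → —b→ m2
  m2 = d.0\{b,d} → —d→ m3
  m3 = 0\{b,d} → ·
Q's transition system — 4 states:
  n0 = rec X. c.c.d.0\{b,d} + a.X → —a→ n0, —c→ n1
  n1 = c.d.0\{b,d} → —c→ n2
  n2 = d.0\{b,d} → —d→ n3
  n3 = 0\{b,d} → ·
Run σ = ⟨cb⟩ on P: start {m0}
  [1] c ⇒ {m1}
  [2] b ⇒ {m2}
  — P admits the full trace.
Run σ = ⟨cb⟩ on Q: start {n0}
  [1] c ⇒ {n1}
  [2] b ⇒ ∅ (Q stuck)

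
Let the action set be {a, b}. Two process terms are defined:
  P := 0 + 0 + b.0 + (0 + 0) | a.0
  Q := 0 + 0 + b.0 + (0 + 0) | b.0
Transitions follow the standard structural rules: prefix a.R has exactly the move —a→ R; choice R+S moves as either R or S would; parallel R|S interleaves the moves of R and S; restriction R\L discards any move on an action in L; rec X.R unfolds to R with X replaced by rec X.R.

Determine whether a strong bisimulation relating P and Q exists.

not bisimilar

Reachable graph of P (3 states):
  p0 = 0 + 0 + b.0 + (0 + 0) | a.0 ⊢ —a→ p1, —b→ p2
  p1 = (0 + 0) | 0 ⊢ deadlocked
  p2 = 0 ⊢ deadlocked
Reachable graph of Q (3 states):
  q0 = 0 + 0 + b.0 + (0 + 0) | b.0 ⊢ —b→ q1, —b→ q2
  q1 = (0 + 0) | 0 ⊢ deadlocked
  q2 = 0 ⊢ deadlocked
Partition-refinement fixed point:
  B0 = {p0}
  B1 = {p1, p2, q1, q2}
  B2 = {q0}
p0 ∈ B0, q0 ∈ B2 → different blocks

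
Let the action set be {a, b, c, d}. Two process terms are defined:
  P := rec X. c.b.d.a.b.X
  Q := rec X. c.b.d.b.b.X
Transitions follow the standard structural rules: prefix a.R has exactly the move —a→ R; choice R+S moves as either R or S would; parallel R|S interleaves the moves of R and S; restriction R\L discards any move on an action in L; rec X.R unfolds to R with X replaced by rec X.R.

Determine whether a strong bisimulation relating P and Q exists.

P's transition system — 5 states:
  m0 = rec X. c.b.d.a.b.X has moves -c-> m1
  m1 = b.d.a.b.(rec X. c.b.d.a.b.X) has moves -b-> m2
  m2 = d.a.b.(rec X. c.b.d.a.b.X) has moves -d-> m3
  m3 = a.b.(rec X. c.b.d.a.b.X) has moves -a-> m4
  m4 = b.(rec X. c.b.d.a.b.X) has moves -b-> m0
Q's transition system — 5 states:
  n0 = rec X. c.b.d.b.b.X has moves -c-> n1
  n1 = b.d.b.b.(rec X. c.b.d.b.b.X) has moves -b-> n2
  n2 = d.b.b.(rec X. c.b.d.b.b.X) has moves -d-> n3
  n3 = b.b.(rec X. c.b.d.b.b.X) has moves -b-> n4
  n4 = b.(rec X. c.b.d.b.b.X) has moves -b-> n0
Bisimilarity quotient blocks:
  B0 = {m0}
  B1 = {m1}
  B2 = {m2}
  B3 = {m3}
  B4 = {m4}
  B5 = {n0}
  B6 = {n1}
  B7 = {n2}
  B8 = {n3}
  B9 = {n4}
m0 ∈ B0, n0 ∈ B5 → different blocks

P ≁ Q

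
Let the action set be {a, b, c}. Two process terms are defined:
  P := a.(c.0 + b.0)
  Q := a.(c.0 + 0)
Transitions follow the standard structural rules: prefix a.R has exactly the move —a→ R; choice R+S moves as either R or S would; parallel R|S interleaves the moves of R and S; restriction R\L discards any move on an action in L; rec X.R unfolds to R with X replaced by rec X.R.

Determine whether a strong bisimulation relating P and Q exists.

P ≁ Q

LTS(P): 3 reachable states
  u0 = a.(c.0 + b.0) | --a--▸ u1
  u1 = c.0 + b.0 | --b--▸ u2, --c--▸ u2
  u2 = 0 | stopped
LTS(Q): 3 reachable states
  v0 = a.(c.0 + 0) | --a--▸ v1
  v1 = c.0 + 0 | --c--▸ v2
  v2 = 0 | stopped
Partition-refinement fixed point:
  B0 = {u0}
  B1 = {u1}
  B2 = {u2, v2}
  B3 = {v0}
  B4 = {v1}
u0 ∈ B0, v0 ∈ B3 → different blocks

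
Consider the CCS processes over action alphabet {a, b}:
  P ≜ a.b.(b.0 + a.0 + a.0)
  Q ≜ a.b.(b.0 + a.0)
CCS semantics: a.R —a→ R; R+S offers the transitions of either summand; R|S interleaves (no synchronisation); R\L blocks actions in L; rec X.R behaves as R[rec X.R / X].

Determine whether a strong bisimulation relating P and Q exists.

LTS(P): 4 reachable states
  s0 = a.b.(b.0 + a.0 + a.0) → =a=> s1
  s1 = b.(b.0 + a.0 + a.0) → =b=> s2
  s2 = b.0 + a.0 + a.0 → =a=> s3, =b=> s3
  s3 = 0 → stopped
LTS(Q): 4 reachable states
  t0 = a.b.(b.0 + a.0) → =a=> t1
  t1 = b.(b.0 + a.0) → =b=> t2
  t2 = b.0 + a.0 → =a=> t3, =b=> t3
  t3 = 0 → stopped
Partition-refinement fixed point:
  B0 = {s0, t0}
  B1 = {s1, t1}
  B2 = {s2, t2}
  B3 = {s3, t3}
s0 ∈ B0, t0 ∈ B0 → same block

P ~ Q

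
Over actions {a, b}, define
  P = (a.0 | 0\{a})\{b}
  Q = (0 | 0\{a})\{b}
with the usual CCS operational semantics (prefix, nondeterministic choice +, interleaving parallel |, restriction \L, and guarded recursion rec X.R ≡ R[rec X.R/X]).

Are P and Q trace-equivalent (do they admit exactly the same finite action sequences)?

traces(P) ≠ traces(Q) — witness ⟨a⟩

LTS(P): 2 reachable states
  u0 = (a.0 | 0\{a})\{b} :: --a--▸ u1
  u1 = (0 | 0\{a})\{b} :: stopped
LTS(Q): 1 reachable states
  v0 = (0 | 0\{a})\{b} :: stopped
Trace ⟨a⟩ through P, begin at {u0}:
  [1] a ⇒ {u1}
  — P admits the full trace.
Trace ⟨a⟩ through Q, begin at {v0}:
  [1] a ⇒ ∅  — Q cannot continue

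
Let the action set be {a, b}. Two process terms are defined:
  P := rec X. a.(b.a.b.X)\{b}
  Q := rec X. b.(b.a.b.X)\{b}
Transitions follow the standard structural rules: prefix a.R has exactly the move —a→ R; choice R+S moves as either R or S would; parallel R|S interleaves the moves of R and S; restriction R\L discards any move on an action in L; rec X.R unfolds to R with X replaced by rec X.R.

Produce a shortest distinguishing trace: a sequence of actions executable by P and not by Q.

LTS(P): 2 reachable states
  s0 = rec X. a.(b.a.b.X)\{b} | —a→ s1
  s1 = (b.a.b.(rec X. a.(b.a.b.X)\{b}))\{b} | ·
LTS(Q): 2 reachable states
  t0 = rec X. b.(b.a.b.X)\{b} | —b→ t1
  t1 = (b.a.b.(rec X. b.(b.a.b.X)\{b}))\{b} | ·
Trace ⟨a⟩ through P, begin at {s0}:
  step 1 (a): {s1}
  ✓ P
Trace ⟨a⟩ through Q, begin at {t0}:
  step 1 (a): ∅ (Q stuck)

a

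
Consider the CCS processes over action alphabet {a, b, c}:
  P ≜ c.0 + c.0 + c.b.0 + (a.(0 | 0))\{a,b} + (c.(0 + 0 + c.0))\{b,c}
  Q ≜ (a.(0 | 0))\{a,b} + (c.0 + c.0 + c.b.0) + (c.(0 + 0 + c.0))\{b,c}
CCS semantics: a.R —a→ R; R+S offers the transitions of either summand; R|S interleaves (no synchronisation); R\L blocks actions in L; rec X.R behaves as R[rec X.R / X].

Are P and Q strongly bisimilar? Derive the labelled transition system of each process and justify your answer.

P's transition system — 3 states:
  u0 = c.0 + c.0 + c.b.0 + (a.(0 | 0))\{a,b} + (c.(0 + 0 + c.0))\{b,c} → -c-> u1, -c-> u2
  u1 = 0 → ∅
  u2 = b.0 → -b-> u1
Q's transition system — 3 states:
  v0 = (a.(0 | 0))\{a,b} + (c.0 + c.0 + c.b.0) + (c.(0 + 0 + c.0))\{b,c} → -c-> v1, -c-> v2
  v1 = 0 → ∅
  v2 = b.0 → -b-> v1
Bisimilarity quotient blocks:
  B0 = {u0, v0}
  B1 = {u2, v2}
  B2 = {u1, v1}
u0 ∈ B0, v0 ∈ B0 → same block

P ~ Q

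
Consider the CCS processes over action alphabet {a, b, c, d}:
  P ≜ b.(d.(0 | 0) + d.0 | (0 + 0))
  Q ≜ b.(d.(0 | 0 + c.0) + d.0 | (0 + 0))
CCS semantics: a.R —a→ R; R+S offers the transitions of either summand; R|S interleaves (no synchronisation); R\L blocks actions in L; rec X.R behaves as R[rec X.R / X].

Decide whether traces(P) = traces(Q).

LTS(P): 4 reachable states
  p0 = b.(d.(0 | 0) + d.0 | (0 + 0)) ⊢ ··b··> p1
  p1 = d.(0 | 0) + d.0 | (0 + 0) ⊢ ··d··> p2, ··d··> p3
  p2 = 0 | (0 + 0) ⊢ deadlocked
  p3 = 0 | 0 ⊢ deadlocked
LTS(Q): 5 reachable states
  q0 = b.(d.(0 | 0 + c.0) + d.0 | (0 + 0)) ⊢ ··b··> q1
  q1 = d.(0 | 0 + c.0) + d.0 | (0 + 0) ⊢ ··d··> q2, ··d··> q3
  q2 = 0 | (0 + 0) ⊢ deadlocked
  q3 = 0 | 0 + c.0 ⊢ ··c··> q4
  q4 = 0 ⊢ deadlocked
Trace ⟨bdc⟩ through Q, begin at {q0}:
  step 1 (b): {q1}
  step 2 (d): {q2, q3}
  step 3 (c): {q4}
  — Q admits the full trace.
Trace ⟨bdc⟩ through P, begin at {p0}:
  step 1 (b): {p1}
  step 2 (d): {p2, p3}
  step 3 (c): ∅ (P stuck)

NO — witness ⟨bdc⟩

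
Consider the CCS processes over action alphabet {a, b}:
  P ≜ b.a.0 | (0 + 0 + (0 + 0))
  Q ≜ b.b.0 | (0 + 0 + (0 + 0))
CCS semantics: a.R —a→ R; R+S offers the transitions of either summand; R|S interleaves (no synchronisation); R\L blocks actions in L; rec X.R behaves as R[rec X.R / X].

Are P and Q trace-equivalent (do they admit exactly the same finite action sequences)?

Reachable graph of P (3 states):
  p0 = b.a.0 | (0 + 0 + (0 + 0)) ⊢ ··b··> p1
  p1 = a.0 | (0 + 0 + (0 + 0)) ⊢ ··a··> p2
  p2 = 0 | (0 + 0 + (0 + 0)) ⊢ deadlocked
Reachable graph of Q (3 states):
  q0 = b.b.0 | (0 + 0 + (0 + 0)) ⊢ ··b··> q1
  q1 = b.0 | (0 + 0 + (0 + 0)) ⊢ ··b··> q2
  q2 = 0 | (0 + 0 + (0 + 0)) ⊢ deadlocked
Trace ⟨ba⟩ through P, begin at {p0}:
  [1] b ⇒ {p1}
  [2] a ⇒ {p2}
  P completes σ.
Trace ⟨ba⟩ through Q, begin at {q0}:
  [1] b ⇒ {q1}
  [2] a ⇒ ∅  — Q cannot continue

trace-distinct — witness ⟨ba⟩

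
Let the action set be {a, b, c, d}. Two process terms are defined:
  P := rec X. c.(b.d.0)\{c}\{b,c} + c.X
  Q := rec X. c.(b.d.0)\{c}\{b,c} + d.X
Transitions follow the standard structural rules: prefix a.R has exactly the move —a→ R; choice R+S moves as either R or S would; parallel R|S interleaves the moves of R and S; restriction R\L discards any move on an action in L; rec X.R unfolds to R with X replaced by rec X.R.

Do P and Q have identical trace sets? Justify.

P's transition system — 2 states:
  p0 = rec X. c.(b.d.0)\{c}\{b,c} + c.X | —c→ p0, —c→ p1
  p1 = (b.d.0)\{c}\{b,c} | ·
Q's transition system — 2 states:
  q0 = rec X. c.(b.d.0)\{c}\{b,c} + d.X | —c→ q1, —d→ q0
  q1 = (b.d.0)\{c}\{b,c} | ·
Run σ = ⟨cc⟩ on P: start {p0}
  [1] c ⇒ {p0, p1}
  [2] c ⇒ {p0, p1}
  — P admits the full trace.
Run σ = ⟨cc⟩ on Q: start {q0}
  [1] c ⇒ {q1}
  [2] c ⇒ no successor for Q

trace-distinct — witness ⟨cc⟩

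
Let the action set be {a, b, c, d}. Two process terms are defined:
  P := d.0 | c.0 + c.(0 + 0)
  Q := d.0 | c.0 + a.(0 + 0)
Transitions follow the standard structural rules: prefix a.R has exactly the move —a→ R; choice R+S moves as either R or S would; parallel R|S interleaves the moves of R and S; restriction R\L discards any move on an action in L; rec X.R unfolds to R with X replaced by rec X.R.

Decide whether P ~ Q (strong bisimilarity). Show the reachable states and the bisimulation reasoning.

Reachable graph of P (5 states):
  m0 = d.0 | c.0 + c.(0 + 0) | ··c··> m1, ··c··> m2, ··d··> m3
  m1 = 0 + 0 | deadlocked
  m2 = d.0 | 0 | ··d··> m4
  m3 = 0 | c.0 | ··c··> m4
  m4 = 0 | 0 | deadlocked
Reachable graph of Q (5 states):
  n0 = d.0 | c.0 + a.(0 + 0) | ··a··> n1, ··c··> n2, ··d··> n3
  n1 = 0 + 0 | deadlocked
  n2 = d.0 | 0 | ··d··> n4
  n3 = 0 | c.0 | ··c··> n4
  n4 = 0 | 0 | deadlocked
Bisimilarity quotient blocks:
  B0 = {m0}
  B1 = {m2, n2}
  B2 = {m1, m4, n1, n4}
  B3 = {m3, n3}
  B4 = {n0}
m0 ∈ B0, n0 ∈ B4 → different blocks

P ≁ Q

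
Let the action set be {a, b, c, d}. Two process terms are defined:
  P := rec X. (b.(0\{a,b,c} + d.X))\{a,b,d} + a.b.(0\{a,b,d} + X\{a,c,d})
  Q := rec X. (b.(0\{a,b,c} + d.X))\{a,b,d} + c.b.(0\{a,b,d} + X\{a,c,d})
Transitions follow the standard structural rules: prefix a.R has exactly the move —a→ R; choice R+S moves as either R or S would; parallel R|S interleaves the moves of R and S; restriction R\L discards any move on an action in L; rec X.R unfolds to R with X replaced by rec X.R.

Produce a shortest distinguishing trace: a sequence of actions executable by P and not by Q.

Reachable graph of P (3 states):
  p0 = rec X. (b.(0\{a,b,c} + d.X))\{a,b,d} + a.b.(0\{a,b,d} + X\{a,c,d}) has moves --a--▸ p1
  p1 = b.(0\{a,b,d} + (rec X. (b.(0\{a,b,c} + d.X))\{a,b,d} + a.b.(0\{a,b,d} + X\{a,c,d}))\{a,c,d}) has moves --b--▸ p2
  p2 = 0\{a,b,d} + (rec X. (b.(0\{a,b,c} + d.X))\{a,b,d} + a.b.(0\{a,b,d} + X\{a,c,d}))\{a,c,d} has moves deadlocked
Reachable graph of Q (3 states):
  q0 = rec X. (b.(0\{a,b,c} + d.X))\{a,b,d} + c.b.(0\{a,b,d} + X\{a,c,d}) has moves --c--▸ q1
  q1 = b.(0\{a,b,d} + (rec X. (b.(0\{a,b,c} + d.X))\{a,b,d} + c.b.(0\{a,b,d} + X\{a,c,d}))\{a,c,d}) has moves --b--▸ q2
  q2 = 0\{a,b,d} + (rec X. (b.(0\{a,b,c} + d.X))\{a,b,d} + c.b.(0\{a,b,d} + X\{a,c,d}))\{a,c,d} has moves deadlocked
Trace ⟨a⟩ through P, begin at {p0}:
  step 1 (a): {p1}
  ✓ P
Trace ⟨a⟩ through Q, begin at {q0}:
  step 1 (a): ∅ (Q stuck)

a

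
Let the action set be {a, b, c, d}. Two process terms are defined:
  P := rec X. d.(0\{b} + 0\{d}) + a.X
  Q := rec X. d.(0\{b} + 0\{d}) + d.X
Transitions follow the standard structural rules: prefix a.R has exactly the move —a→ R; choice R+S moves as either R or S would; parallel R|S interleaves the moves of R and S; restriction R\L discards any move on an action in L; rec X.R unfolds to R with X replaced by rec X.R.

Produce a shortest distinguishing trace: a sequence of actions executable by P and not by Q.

a

P's transition system — 2 states:
  u0 = rec X. d.(0\{b} + 0\{d}) + a.X | =a=> u0, =d=> u1
  u1 = 0\{b} + 0\{d} | deadlocked
Q's transition system — 2 states:
  v0 = rec X. d.(0\{b} + 0\{d}) + d.X | =d=> v0, =d=> v1
  v1 = 0\{b} + 0\{d} | deadlocked
Run σ = ⟨a⟩ on P: start {u0}
  step 1 (a): {u0}
  ✓ P
Run σ = ⟨a⟩ on Q: start {v0}
  step 1 (a): ∅ (Q stuck)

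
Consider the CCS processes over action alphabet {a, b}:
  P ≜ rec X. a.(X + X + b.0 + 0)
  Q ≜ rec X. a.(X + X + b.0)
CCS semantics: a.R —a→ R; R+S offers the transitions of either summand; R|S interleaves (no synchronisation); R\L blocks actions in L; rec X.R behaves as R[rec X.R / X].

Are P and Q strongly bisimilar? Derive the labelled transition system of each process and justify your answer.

LTS(P): 3 reachable states
  u0 = rec X. a.(X + X + b.0 + 0) has moves --a--▸ u1
  u1 = (rec X. a.(X + X + b.0 + 0)) + (rec X. a.(X + X + b.0 + 0)) + b.0 + 0 has moves --a--▸ u1, --b--▸ u2
  u2 = 0 has moves ·
LTS(Q): 3 reachable states
  v0 = rec X. a.(X + X + b.0) has moves --a--▸ v1
  v1 = (rec X. a.(X + X + b.0)) + (rec X. a.(X + X + b.0)) + b.0 has moves --a--▸ v1, --b--▸ v2
  v2 = 0 has moves ·
Partition-refinement fixed point:
  B0 = {u0, v0}
  B1 = {u1, v1}
  B2 = {u2, v2}
u0 ∈ B0, v0 ∈ B0 → same block

bisimilar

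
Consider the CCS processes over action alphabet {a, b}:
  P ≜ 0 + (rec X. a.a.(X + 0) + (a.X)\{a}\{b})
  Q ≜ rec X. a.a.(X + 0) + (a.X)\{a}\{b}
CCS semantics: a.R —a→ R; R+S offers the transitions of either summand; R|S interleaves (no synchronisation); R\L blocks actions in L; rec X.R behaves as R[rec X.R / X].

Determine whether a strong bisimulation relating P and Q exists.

YES

P's transition system — 3 states:
  p0 = 0 + (rec X. a.a.(X + 0) + (a.X)\{a}\{b}) ⊢ --a--▸ p1
  p1 = a.((rec X. a.a.(X + 0) + (a.X)\{a}\{b}) + 0) ⊢ --a--▸ p2
  p2 = (rec X. a.a.(X + 0) + (a.X)\{a}\{b}) + 0 ⊢ --a--▸ p1
Q's transition system — 3 states:
  q0 = rec X. a.a.(X + 0) + (a.X)\{a}\{b} ⊢ --a--▸ q1
  q1 = a.((rec X. a.a.(X + 0) + (a.X)\{a}\{b}) + 0) ⊢ --a--▸ q2
  q2 = (rec X. a.a.(X + 0) + (a.X)\{a}\{b}) + 0 ⊢ --a--▸ q1
Bisimilarity quotient blocks:
  B0 = {p0, p1, p2, q0, q1, q2}
p0 ∈ B0, q0 ∈ B0 → same block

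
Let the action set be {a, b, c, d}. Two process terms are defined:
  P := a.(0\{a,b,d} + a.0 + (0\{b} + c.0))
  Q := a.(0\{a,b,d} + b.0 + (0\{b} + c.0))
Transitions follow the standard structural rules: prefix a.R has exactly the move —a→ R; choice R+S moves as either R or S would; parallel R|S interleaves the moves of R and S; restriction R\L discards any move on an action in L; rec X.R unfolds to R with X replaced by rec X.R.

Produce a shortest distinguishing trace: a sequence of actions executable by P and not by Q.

P's transition system — 3 states:
  u0 = a.(0\{a,b,d} + a.0 + (0\{b} + c.0)) → —a→ u1
  u1 = 0\{a,b,d} + a.0 + (0\{b} + c.0) → —a→ u2, —c→ u2
  u2 = 0 → ∅
Q's transition system — 3 states:
  v0 = a.(0\{a,b,d} + b.0 + (0\{b} + c.0)) → —a→ v1
  v1 = 0\{a,b,d} + b.0 + (0\{b} + c.0) → —b→ v2, —c→ v2
  v2 = 0 → ∅
Executing aa from P (initial set {u0}):
  after a @ step 1: {u1}
  after a @ step 2: {u2}
  ✓ P
Executing aa from Q (initial set {v0}):
  after a @ step 1: {v1}
  after a @ step 2: ∅ (Q stuck)

aa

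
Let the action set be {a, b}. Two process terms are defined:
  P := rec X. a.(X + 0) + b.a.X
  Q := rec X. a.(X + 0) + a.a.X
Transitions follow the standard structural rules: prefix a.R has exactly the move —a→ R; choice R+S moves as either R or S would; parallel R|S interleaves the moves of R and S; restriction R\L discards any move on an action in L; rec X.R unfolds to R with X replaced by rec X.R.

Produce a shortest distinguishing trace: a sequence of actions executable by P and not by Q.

b

Reachable graph of P (3 states):
  u0 = rec X. a.(X + 0) + b.a.X :: --a--▸ u1, --b--▸ u2
  u1 = (rec X. a.(X + 0) + b.a.X) + 0 :: --a--▸ u1, --b--▸ u2
  u2 = a.(rec X. a.(X + 0) + b.a.X) :: --a--▸ u0
Reachable graph of Q (3 states):
  v0 = rec X. a.(X + 0) + a.a.X :: --a--▸ v1, --a--▸ v2
  v1 = (rec X. a.(X + 0) + a.a.X) + 0 :: --a--▸ v1, --a--▸ v2
  v2 = a.(rec X. a.(X + 0) + a.a.X) :: --a--▸ v0
Run σ = ⟨b⟩ on P: start {u0}
  [1] b ⇒ {u2}
  — P admits the full trace.
Run σ = ⟨b⟩ on Q: start {v0}
  [1] b ⇒ no successor for Q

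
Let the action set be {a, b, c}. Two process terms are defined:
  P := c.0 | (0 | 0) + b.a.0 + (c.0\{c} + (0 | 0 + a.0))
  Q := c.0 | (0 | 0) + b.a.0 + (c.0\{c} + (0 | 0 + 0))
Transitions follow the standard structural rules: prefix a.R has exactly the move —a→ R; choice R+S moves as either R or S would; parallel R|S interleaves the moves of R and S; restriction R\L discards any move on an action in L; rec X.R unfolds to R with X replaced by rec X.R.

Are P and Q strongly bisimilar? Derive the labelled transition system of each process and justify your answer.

not bisimilar

Reachable graph of P (5 states):
  s0 = c.0 | (0 | 0) + b.a.0 + (c.0\{c} + (0 | 0 + a.0)) :: =a=> s1, =b=> s2, =c=> s3, =c=> s4
  s1 = 0 :: stopped
  s2 = a.0 :: =a=> s1
  s3 = 0 | (0 | 0) :: stopped
  s4 = 0\{c} :: stopped
Reachable graph of Q (5 states):
  t0 = c.0 | (0 | 0) + b.a.0 + (c.0\{c} + (0 | 0 + 0)) :: =b=> t1, =c=> t2, =c=> t3
  t1 = a.0 :: =a=> t4
  t2 = 0 | (0 | 0) :: stopped
  t3 = 0\{c} :: stopped
  t4 = 0 :: stopped
Partition-refinement fixed point:
  B0 = {s0}
  B1 = {s1, s3, s4, t2, t3, t4}
  B2 = {s2, t1}
  B3 = {t0}
s0 ∈ B0, t0 ∈ B3 → different blocks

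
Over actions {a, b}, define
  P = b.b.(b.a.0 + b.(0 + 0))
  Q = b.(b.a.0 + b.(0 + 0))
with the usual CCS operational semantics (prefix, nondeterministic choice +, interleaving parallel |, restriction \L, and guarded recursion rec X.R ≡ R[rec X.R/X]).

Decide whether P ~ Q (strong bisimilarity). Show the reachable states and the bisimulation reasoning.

Reachable graph of P (6 states):
  m0 = b.b.(b.a.0 + b.(0 + 0)) has moves —b→ m1
  m1 = b.(b.a.0 + b.(0 + 0)) has moves —b→ m2
  m2 = b.a.0 + b.(0 + 0) has moves —b→ m3, —b→ m4
  m3 = 0 + 0 has moves ∅
  m4 = a.0 has moves —a→ m5
  m5 = 0 has moves ∅
Reachable graph of Q (5 states):
  n0 = b.(b.a.0 + b.(0 + 0)) has moves —b→ n1
  n1 = b.a.0 + b.(0 + 0) has moves —b→ n2, —b→ n3
  n2 = 0 + 0 has moves ∅
  n3 = a.0 has moves —a→ n4
  n4 = 0 has moves ∅
Partition-refinement fixed point:
  B0 = {m0}
  B1 = {m1, n0}
  B2 = {m2, n1}
  B3 = {m4, n3}
  B4 = {m3, m5, n2, n4}
m0 ∈ B0, n0 ∈ B1 → different blocks

not bisimilar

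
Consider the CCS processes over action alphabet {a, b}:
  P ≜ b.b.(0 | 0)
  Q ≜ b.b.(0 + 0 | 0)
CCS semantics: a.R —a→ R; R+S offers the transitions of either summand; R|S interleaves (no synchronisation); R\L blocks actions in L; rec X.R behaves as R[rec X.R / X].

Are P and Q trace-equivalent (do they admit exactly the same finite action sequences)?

YES

LTS(P): 3 reachable states
  u0 = b.b.(0 | 0) :: --b--▸ u1
  u1 = b.(0 | 0) :: --b--▸ u2
  u2 = 0 | 0 :: deadlocked
LTS(Q): 3 reachable states
  v0 = b.b.(0 + 0 | 0) :: --b--▸ v1
  v1 = b.(0 + 0 | 0) :: --b--▸ v2
  v2 = 0 + 0 | 0 :: deadlocked
Coarsest stable partition (strong bisimilarity classes):
  B0 = {u0, v0}
  B1 = {u1, v1}
  B2 = {u2, v2}
u0 ∈ B0, v0 ∈ B0 → same block
Bisimilar ⇒ trace-equivalent.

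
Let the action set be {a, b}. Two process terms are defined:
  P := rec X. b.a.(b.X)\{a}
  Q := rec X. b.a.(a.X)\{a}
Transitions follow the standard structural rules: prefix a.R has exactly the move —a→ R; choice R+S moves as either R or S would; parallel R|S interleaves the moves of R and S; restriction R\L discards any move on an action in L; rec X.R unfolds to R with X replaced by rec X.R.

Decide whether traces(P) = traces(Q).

P's transition system — 5 states:
  m0 = rec X. b.a.(b.X)\{a} :: -b-> m1
  m1 = a.(b.(rec X. b.a.(b.X)\{a}))\{a} :: -a-> m2
  m2 = (b.(rec X. b.a.(b.X)\{a}))\{a} :: -b-> m3
  m3 = (rec X. b.a.(b.X)\{a})\{a} :: -b-> m4
  m4 = (a.(b.(rec X. b.a.(b.X)\{a}))\{a})\{a} :: stopped
Q's transition system — 3 states:
  n0 = rec X. b.a.(a.X)\{a} :: -b-> n1
  n1 = a.(a.(rec X. b.a.(a.X)\{a}))\{a} :: -a-> n2
  n2 = (a.(rec X. b.a.(a.X)\{a}))\{a} :: stopped
Executing bab from P (initial set {m0}):
  after b @ step 1: {m1}
  after a @ step 2: {m2}
  after b @ step 3: {m3}
  — P admits the full trace.
Executing bab from Q (initial set {n0}):
  after b @ step 1: {n1}
  after a @ step 2: {n2}
  after b @ step 3: ∅  — Q cannot continue

trace-distinct — witness ⟨bab⟩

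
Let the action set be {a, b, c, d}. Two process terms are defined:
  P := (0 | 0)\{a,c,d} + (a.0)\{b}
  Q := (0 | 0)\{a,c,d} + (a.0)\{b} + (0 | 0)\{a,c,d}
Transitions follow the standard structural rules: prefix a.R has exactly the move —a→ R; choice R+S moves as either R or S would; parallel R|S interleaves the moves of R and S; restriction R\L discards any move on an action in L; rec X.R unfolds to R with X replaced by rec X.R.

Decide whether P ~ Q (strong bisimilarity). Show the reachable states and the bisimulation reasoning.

YES

LTS(P): 2 reachable states
  m0 = (0 | 0)\{a,c,d} + (a.0)\{b} → =a=> m1
  m1 = 0\{b} → (no moves)
LTS(Q): 2 reachable states
  n0 = (0 | 0)\{a,c,d} + (a.0)\{b} + (0 | 0)\{a,c,d} → =a=> n1
  n1 = 0\{b} → (no moves)
Partition-refinement fixed point:
  B0 = {m0, n0}
  B1 = {m1, n1}
m0 ∈ B0, n0 ∈ B0 → same block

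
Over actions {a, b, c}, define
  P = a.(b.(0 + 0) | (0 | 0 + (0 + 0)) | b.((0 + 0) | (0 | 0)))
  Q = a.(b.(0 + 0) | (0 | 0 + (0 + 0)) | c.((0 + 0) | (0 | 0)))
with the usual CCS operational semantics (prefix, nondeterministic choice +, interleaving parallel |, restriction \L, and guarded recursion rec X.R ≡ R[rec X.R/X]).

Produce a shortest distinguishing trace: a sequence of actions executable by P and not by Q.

abb

P's transition system — 5 states:
  m0 = a.(b.(0 + 0) | (0 | 0 + (0 + 0)) | b.((0 + 0) | (0 | 0))) | ··a··> m1
  m1 = b.(0 + 0) | (0 | 0 + (0 + 0)) | b.((0 + 0) | (0 | 0)) | ··b··> m2, ··b··> m3
  m2 = (0 + 0) | (0 | 0 + (0 + 0)) | b.((0 + 0) | (0 | 0)) | ··b··> m4
  m3 = b.(0 + 0) | (0 | 0 + (0 + 0)) | ((0 + 0) | (0 | 0)) | ··b··> m4
  m4 = (0 + 0) | (0 | 0 + (0 + 0)) | ((0 + 0) | (0 | 0)) | ·
Q's transition system — 5 states:
  n0 = a.(b.(0 + 0) | (0 | 0 + (0 + 0)) | c.((0 + 0) | (0 | 0))) | ··a··> n1
  n1 = b.(0 + 0) | (0 | 0 + (0 + 0)) | c.((0 + 0) | (0 | 0)) | ··b··> n2, ··c··> n3
  n2 = (0 + 0) | (0 | 0 + (0 + 0)) | c.((0 + 0) | (0 | 0)) | ··c··> n4
  n3 = b.(0 + 0) | (0 | 0 + (0 + 0)) | ((0 + 0) | (0 | 0)) | ··b··> n4
  n4 = (0 + 0) | (0 | 0 + (0 + 0)) | ((0 + 0) | (0 | 0)) | ·
Executing abb from P (initial set {m0}):
  after a @ step 1: {m1}
  after b @ step 2: {m2, m3}
  after b @ step 3: {m4}
  — P admits the full trace.
Executing abb from Q (initial set {n0}):
  after a @ step 1: {n1}
  after b @ step 2: {n2}
  after b @ step 3: no successor for Q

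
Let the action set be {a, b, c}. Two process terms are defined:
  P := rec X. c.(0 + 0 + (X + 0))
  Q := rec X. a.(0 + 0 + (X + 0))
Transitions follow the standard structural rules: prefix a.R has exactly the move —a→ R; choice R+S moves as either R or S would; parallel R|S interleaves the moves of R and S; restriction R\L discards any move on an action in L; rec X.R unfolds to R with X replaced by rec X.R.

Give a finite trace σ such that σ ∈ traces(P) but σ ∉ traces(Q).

Reachable graph of P (2 states):
  p0 = rec X. c.(0 + 0 + (X + 0)) | --c--▸ p1
  p1 = 0 + 0 + ((rec X. c.(0 + 0 + (X + 0))) + 0) | --c--▸ p1
Reachable graph of Q (2 states):
  q0 = rec X. a.(0 + 0 + (X + 0)) | --a--▸ q1
  q1 = 0 + 0 + ((rec X. a.(0 + 0 + (X + 0))) + 0) | --a--▸ q1
Executing c from P (initial set {p0}):
  [1] c ⇒ {p1}
  ✓ P
Executing c from Q (initial set {q0}):
  [1] c ⇒ no successor for Q

c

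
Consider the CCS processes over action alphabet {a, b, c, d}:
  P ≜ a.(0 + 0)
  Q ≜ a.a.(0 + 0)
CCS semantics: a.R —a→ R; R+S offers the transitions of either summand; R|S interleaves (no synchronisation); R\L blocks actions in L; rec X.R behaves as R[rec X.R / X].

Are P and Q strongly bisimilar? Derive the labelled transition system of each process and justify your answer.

LTS(P): 2 reachable states
  p0 = a.(0 + 0) ⊢ --a--▸ p1
  p1 = 0 + 0 ⊢ ∅
LTS(Q): 3 reachable states
  q0 = a.a.(0 + 0) ⊢ --a--▸ q1
  q1 = a.(0 + 0) ⊢ --a--▸ q2
  q2 = 0 + 0 ⊢ ∅
Bisimilarity quotient blocks:
  B0 = {p0, q1}
  B1 = {p1, q2}
  B2 = {q0}
p0 ∈ B0, q0 ∈ B2 → different blocks

not bisimilar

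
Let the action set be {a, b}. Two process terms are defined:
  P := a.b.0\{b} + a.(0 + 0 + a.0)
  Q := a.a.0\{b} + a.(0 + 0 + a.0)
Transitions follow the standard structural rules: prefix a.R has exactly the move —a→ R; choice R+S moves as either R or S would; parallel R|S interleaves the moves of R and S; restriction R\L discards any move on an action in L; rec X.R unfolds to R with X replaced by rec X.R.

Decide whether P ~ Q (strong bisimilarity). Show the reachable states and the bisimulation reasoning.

P's transition system — 5 states:
  s0 = a.b.0\{b} + a.(0 + 0 + a.0) has moves ··a··> s1, ··a··> s2
  s1 = 0 + 0 + a.0 has moves ··a··> s3
  s2 = b.0\{b} has moves ··b··> s4
  s3 = 0 has moves (no moves)
  s4 = 0\{b} has moves (no moves)
Q's transition system — 5 states:
  t0 = a.a.0\{b} + a.(0 + 0 + a.0) has moves ··a··> t1, ··a··> t2
  t1 = 0 + 0 + a.0 has moves ··a··> t3
  t2 = a.0\{b} has moves ··a··> t4
  t3 = 0 has moves (no moves)
  t4 = 0\{b} has moves (no moves)
Bisimilarity quotient blocks:
  B0 = {s0}
  B1 = {s2}
  B2 = {s3, s4, t3, t4}
  B3 = {s1, t1, t2}
  B4 = {t0}
s0 ∈ B0, t0 ∈ B4 → different blocks

NO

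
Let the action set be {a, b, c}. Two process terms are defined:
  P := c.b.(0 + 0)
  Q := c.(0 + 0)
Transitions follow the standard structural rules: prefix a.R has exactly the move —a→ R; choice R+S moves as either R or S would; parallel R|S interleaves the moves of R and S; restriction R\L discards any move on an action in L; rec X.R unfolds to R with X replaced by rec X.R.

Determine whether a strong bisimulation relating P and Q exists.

not bisimilar

Reachable graph of P (3 states):
  u0 = c.b.(0 + 0) | --c--▸ u1
  u1 = b.(0 + 0) | --b--▸ u2
  u2 = 0 + 0 | (no moves)
Reachable graph of Q (2 states):
  v0 = c.(0 + 0) | --c--▸ v1
  v1 = 0 + 0 | (no moves)
Partition-refinement fixed point:
  B0 = {u0}
  B1 = {u1}
  B2 = {u2, v1}
  B3 = {v0}
u0 ∈ B0, v0 ∈ B3 → different blocks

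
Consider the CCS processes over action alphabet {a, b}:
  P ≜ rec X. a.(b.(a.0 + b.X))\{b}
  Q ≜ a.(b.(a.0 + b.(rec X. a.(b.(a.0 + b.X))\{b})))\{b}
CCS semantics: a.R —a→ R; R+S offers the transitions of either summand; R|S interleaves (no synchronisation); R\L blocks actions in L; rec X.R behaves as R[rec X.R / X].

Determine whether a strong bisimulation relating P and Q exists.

YES

LTS(P): 2 reachable states
  u0 = rec X. a.(b.(a.0 + b.X))\{b} | --a--▸ u1
  u1 = (b.(a.0 + b.(rec X. a.(b.(a.0 + b.X))\{b})))\{b} | ·
LTS(Q): 2 reachable states
  v0 = a.(b.(a.0 + b.(rec X. a.(b.(a.0 + b.X))\{b})))\{b} | --a--▸ v1
  v1 = (b.(a.0 + b.(rec X. a.(b.(a.0 + b.X))\{b})))\{b} | ·
Bisimilarity quotient blocks:
  B0 = {u0, v0}
  B1 = {u1, v1}
u0 ∈ B0, v0 ∈ B0 → same block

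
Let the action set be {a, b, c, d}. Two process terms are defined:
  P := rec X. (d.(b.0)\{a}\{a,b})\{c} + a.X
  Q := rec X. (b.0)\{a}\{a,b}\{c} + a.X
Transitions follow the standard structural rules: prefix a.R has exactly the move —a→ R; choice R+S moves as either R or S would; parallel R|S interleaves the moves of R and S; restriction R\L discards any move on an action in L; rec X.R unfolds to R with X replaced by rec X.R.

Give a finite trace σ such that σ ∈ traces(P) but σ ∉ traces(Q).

Reachable graph of P (2 states):
  u0 = rec X. (d.(b.0)\{a}\{a,b})\{c} + a.X has moves -a-> u0, -d-> u1
  u1 = (b.0)\{a}\{a,b}\{c} has moves stopped
Reachable graph of Q (1 states):
  v0 = rec X. (b.0)\{a}\{a,b}\{c} + a.X has moves -a-> v0
Executing d from P (initial set {u0}):
  after d @ step 1: {u1}
  P completes σ.
Executing d from Q (initial set {v0}):
  after d @ step 1: ∅  — Q cannot continue

d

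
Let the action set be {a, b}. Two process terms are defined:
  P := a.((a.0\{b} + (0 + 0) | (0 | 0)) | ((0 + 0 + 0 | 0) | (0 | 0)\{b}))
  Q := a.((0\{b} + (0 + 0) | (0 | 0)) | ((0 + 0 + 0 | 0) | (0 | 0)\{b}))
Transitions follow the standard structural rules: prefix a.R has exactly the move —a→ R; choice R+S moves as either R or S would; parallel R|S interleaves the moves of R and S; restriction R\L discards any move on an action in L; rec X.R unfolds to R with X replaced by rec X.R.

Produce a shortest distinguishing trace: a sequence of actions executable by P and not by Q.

P's transition system — 3 states:
  u0 = a.((a.0\{b} + (0 + 0) | (0 | 0)) | ((0 + 0 + 0 | 0) | (0 | 0)\{b})) :: -a-> u1
  u1 = (a.0\{b} + (0 + 0) | (0 | 0)) | ((0 + 0 + 0 | 0) | (0 | 0)\{b}) :: -a-> u2
  u2 = 0\{b} | ((0 + 0 + 0 | 0) | (0 | 0)\{b}) :: deadlocked
Q's transition system — 2 states:
  v0 = a.((0\{b} + (0 + 0) | (0 | 0)) | ((0 + 0 + 0 | 0) | (0 | 0)\{b})) :: -a-> v1
  v1 = (0\{b} + (0 + 0) | (0 | 0)) | ((0 + 0 + 0 | 0) | (0 | 0)\{b}) :: deadlocked
Trace ⟨aa⟩ through P, begin at {u0}:
  [1] a ⇒ {u1}
  [2] a ⇒ {u2}
  — P admits the full trace.
Trace ⟨aa⟩ through Q, begin at {v0}:
  [1] a ⇒ {v1}
  [2] a ⇒ ∅  — Q cannot continue

aa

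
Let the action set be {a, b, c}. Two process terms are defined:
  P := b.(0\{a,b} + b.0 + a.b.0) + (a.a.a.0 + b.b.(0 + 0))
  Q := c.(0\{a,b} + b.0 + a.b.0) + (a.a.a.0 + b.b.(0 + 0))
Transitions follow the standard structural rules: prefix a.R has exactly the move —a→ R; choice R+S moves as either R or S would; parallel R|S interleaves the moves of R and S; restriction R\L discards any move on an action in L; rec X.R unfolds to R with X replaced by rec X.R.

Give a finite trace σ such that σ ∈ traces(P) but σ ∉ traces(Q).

LTS(P): 8 reachable states
  m0 = b.(0\{a,b} + b.0 + a.b.0) + (a.a.a.0 + b.b.(0 + 0)) :: —a→ m1, —b→ m2, —b→ m3
  m1 = a.a.0 :: —a→ m4
  m2 = 0\{a,b} + b.0 + a.b.0 :: —a→ m5, —b→ m6
  m3 = b.(0 + 0) :: —b→ m7
  m4 = a.0 :: —a→ m6
  m5 = b.0 :: —b→ m6
  m6 = 0 :: ·
  m7 = 0 + 0 :: ·
LTS(Q): 8 reachable states
  n0 = c.(0\{a,b} + b.0 + a.b.0) + (a.a.a.0 + b.b.(0 + 0)) :: —a→ n1, —b→ n2, —c→ n3
  n1 = a.a.0 :: —a→ n4
  n2 = b.(0 + 0) :: —b→ n5
  n3 = 0\{a,b} + b.0 + a.b.0 :: —a→ n6, —b→ n7
  n4 = a.0 :: —a→ n7
  n5 = 0 + 0 :: ·
  n6 = b.0 :: —b→ n7
  n7 = 0 :: ·
Trace ⟨ba⟩ through P, begin at {m0}:
  after b @ step 1: {m2, m3}
  after a @ step 2: {m5}
  P completes σ.
Trace ⟨ba⟩ through Q, begin at {n0}:
  after b @ step 1: {n2}
  after a @ step 2: ∅  — Q cannot continue

ba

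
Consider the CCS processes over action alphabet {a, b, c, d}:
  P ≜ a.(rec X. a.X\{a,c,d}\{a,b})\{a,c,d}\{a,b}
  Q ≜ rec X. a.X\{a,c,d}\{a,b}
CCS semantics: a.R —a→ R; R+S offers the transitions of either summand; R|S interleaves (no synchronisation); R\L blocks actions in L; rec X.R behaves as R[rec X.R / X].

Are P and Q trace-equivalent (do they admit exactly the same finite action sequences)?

Reachable graph of P (2 states):
  p0 = a.(rec X. a.X\{a,c,d}\{a,b})\{a,c,d}\{a,b} :: --a--▸ p1
  p1 = (rec X. a.X\{a,c,d}\{a,b})\{a,c,d}\{a,b} :: stopped
Reachable graph of Q (2 states):
  q0 = rec X. a.X\{a,c,d}\{a,b} :: --a--▸ q1
  q1 = (rec X. a.X\{a,c,d}\{a,b})\{a,c,d}\{a,b} :: stopped
Coarsest stable partition (strong bisimilarity classes):
  B0 = {p0, q0}
  B1 = {p1, q1}
p0 ∈ B0, q0 ∈ B0 → same block
Bisimilar ⇒ trace-equivalent.

traces(P) = traces(Q)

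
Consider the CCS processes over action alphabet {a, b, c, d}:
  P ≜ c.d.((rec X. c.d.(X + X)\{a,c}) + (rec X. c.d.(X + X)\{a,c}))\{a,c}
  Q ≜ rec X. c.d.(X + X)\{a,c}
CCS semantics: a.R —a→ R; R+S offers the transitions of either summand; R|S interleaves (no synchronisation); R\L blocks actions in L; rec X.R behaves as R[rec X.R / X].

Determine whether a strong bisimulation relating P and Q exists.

bisimilar

P's transition system — 3 states:
  u0 = c.d.((rec X. c.d.(X + X)\{a,c}) + (rec X. c.d.(X + X)\{a,c}))\{a,c} ⊢ --c--▸ u1
  u1 = d.((rec X. c.d.(X + X)\{a,c}) + (rec X. c.d.(X + X)\{a,c}))\{a,c} ⊢ --d--▸ u2
  u2 = ((rec X. c.d.(X + X)\{a,c}) + (rec X. c.d.(X + X)\{a,c}))\{a,c} ⊢ ∅
Q's transition system — 3 states:
  v0 = rec X. c.d.(X + X)\{a,c} ⊢ --c--▸ v1
  v1 = d.((rec X. c.d.(X + X)\{a,c}) + (rec X. c.d.(X + X)\{a,c}))\{a,c} ⊢ --d--▸ v2
  v2 = ((rec X. c.d.(X + X)\{a,c}) + (rec X. c.d.(X + X)\{a,c}))\{a,c} ⊢ ∅
Coarsest stable partition (strong bisimilarity classes):
  B0 = {u0, v0}
  B1 = {u1, v1}
  B2 = {u2, v2}
u0 ∈ B0, v0 ∈ B0 → same block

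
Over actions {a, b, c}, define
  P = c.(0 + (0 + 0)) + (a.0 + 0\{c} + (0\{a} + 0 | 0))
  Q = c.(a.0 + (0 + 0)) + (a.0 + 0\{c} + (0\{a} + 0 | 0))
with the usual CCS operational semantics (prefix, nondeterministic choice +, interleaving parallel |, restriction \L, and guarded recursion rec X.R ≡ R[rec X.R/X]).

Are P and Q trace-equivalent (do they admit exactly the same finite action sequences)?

P's transition system — 3 states:
  s0 = c.(0 + (0 + 0)) + (a.0 + 0\{c} + (0\{a} + 0 | 0)) | --a--▸ s1, --c--▸ s2
  s1 = 0 | ∅
  s2 = 0 + (0 + 0) | ∅
Q's transition system — 3 states:
  t0 = c.(a.0 + (0 + 0)) + (a.0 + 0\{c} + (0\{a} + 0 | 0)) | --a--▸ t1, --c--▸ t2
  t1 = 0 | ∅
  t2 = a.0 + (0 + 0) | --a--▸ t1
Run σ = ⟨ca⟩ on Q: start {t0}
  step 1 (c): {t2}
  step 2 (a): {t1}
  — Q admits the full trace.
Run σ = ⟨ca⟩ on P: start {s0}
  step 1 (c): {s2}
  step 2 (a): ∅  — P cannot continue

traces(P) ≠ traces(Q) — witness ⟨ca⟩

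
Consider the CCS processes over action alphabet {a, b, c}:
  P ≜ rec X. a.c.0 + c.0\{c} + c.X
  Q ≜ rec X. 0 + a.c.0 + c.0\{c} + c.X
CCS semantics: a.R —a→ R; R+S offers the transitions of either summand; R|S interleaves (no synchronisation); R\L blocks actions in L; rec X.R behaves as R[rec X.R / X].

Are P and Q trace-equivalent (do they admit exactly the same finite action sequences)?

YES

Reachable graph of P (4 states):
  s0 = rec X. a.c.0 + c.0\{c} + c.X ⊢ --a--▸ s1, --c--▸ s0, --c--▸ s2
  s1 = c.0 ⊢ --c--▸ s3
  s2 = 0\{c} ⊢ ·
  s3 = 0 ⊢ ·
Reachable graph of Q (4 states):
  t0 = rec X. 0 + a.c.0 + c.0\{c} + c.X ⊢ --a--▸ t1, --c--▸ t0, --c--▸ t2
  t1 = c.0 ⊢ --c--▸ t3
  t2 = 0\{c} ⊢ ·
  t3 = 0 ⊢ ·
Bisimilarity quotient blocks:
  B0 = {s0, t0}
  B1 = {s2, s3, t2, t3}
  B2 = {s1, t1}
s0 ∈ B0, t0 ∈ B0 → same block
Bisimilar ⇒ trace-equivalent.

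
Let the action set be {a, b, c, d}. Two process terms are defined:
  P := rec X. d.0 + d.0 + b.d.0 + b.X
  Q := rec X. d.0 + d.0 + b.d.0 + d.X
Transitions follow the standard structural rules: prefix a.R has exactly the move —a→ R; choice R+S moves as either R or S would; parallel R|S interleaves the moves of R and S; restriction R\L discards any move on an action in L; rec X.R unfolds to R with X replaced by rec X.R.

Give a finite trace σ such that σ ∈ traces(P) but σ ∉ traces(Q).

bb

LTS(P): 3 reachable states
  s0 = rec X. d.0 + d.0 + b.d.0 + b.X → —b→ s0, —b→ s1, —d→ s2
  s1 = d.0 → —d→ s2
  s2 = 0 → (no moves)
LTS(Q): 3 reachable states
  t0 = rec X. d.0 + d.0 + b.d.0 + d.X → —b→ t1, —d→ t0, —d→ t2
  t1 = d.0 → —d→ t2
  t2 = 0 → (no moves)
Trace ⟨bb⟩ through P, begin at {s0}:
  [1] b ⇒ {s0, s1}
  [2] b ⇒ {s0, s1}
  — P admits the full trace.
Trace ⟨bb⟩ through Q, begin at {t0}:
  [1] b ⇒ {t1}
  [2] b ⇒ ∅ (Q stuck)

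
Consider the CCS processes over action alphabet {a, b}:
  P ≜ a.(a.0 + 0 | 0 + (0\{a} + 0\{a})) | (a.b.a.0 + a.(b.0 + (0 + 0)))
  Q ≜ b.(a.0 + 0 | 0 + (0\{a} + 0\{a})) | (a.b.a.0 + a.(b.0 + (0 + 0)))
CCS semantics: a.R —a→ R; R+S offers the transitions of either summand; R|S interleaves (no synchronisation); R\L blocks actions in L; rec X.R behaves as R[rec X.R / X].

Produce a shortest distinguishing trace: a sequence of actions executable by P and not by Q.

P's transition system — 15 states:
  s0 = a.(a.0 + 0 | 0 + (0\{a} + 0\{a})) | (a.b.a.0 + a.(b.0 + (0 + 0))) :: -a-> s1, -a-> s2, -a-> s3
  s1 = (a.0 + 0 | 0 + (0\{a} + 0\{a})) | (a.b.a.0 + a.(b.0 + (0 + 0))) :: -a-> s4, -a-> s5, -a-> s6
  s2 = a.(a.0 + 0 | 0 + (0\{a} + 0\{a})) | (b.0 + (0 + 0)) :: -a-> s4, -b-> s7
  s3 = a.(a.0 + 0 | 0 + (0\{a} + 0\{a})) | b.a.0 :: -a-> s5, -b-> s8
  s4 = (a.0 + 0 | 0 + (0\{a} + 0\{a})) | (b.0 + (0 + 0)) :: -a-> s9, -b-> s10
  s5 = (a.0 + 0 | 0 + (0\{a} + 0\{a})) | b.a.0 :: -a-> s11, -b-> s12
  s6 = 0 | (a.b.a.0 + a.(b.0 + (0 + 0))) :: -a-> s11, -a-> s9
  s7 = a.(a.0 + 0 | 0 + (0\{a} + 0\{a})) | 0 :: -a-> s10
  s8 = a.(a.0 + 0 | 0 + (0\{a} + 0\{a})) | a.0 :: -a-> s12, -a-> s7
  s9 = 0 | (b.0 + (0 + 0)) :: -b-> s13
  s10 = (a.0 + 0 | 0 + (0\{a} + 0\{a})) | 0 :: -a-> s13
  s11 = 0 | b.a.0 :: -b-> s14
  s12 = (a.0 + 0 | 0 + (0\{a} + 0\{a})) | a.0 :: -a-> s10, -a-> s14
  s13 = 0 | 0 :: ∅
  s14 = 0 | a.0 :: -a-> s13
Q's transition system — 15 states:
  t0 = b.(a.0 + 0 | 0 + (0\{a} + 0\{a})) | (a.b.a.0 + a.(b.0 + (0 + 0))) :: -a-> t1, -a-> t2, -b-> t3
  t1 = b.(a.0 + 0 | 0 + (0\{a} + 0\{a})) | (b.0 + (0 + 0)) :: -b-> t4, -b-> t5
  t2 = b.(a.0 + 0 | 0 + (0\{a} + 0\{a})) | b.a.0 :: -b-> t6, -b-> t7
  t3 = (a.0 + 0 | 0 + (0\{a} + 0\{a})) | (a.b.a.0 + a.(b.0 + (0 + 0))) :: -a-> t4, -a-> t6, -a-> t8
  t4 = (a.0 + 0 | 0 + (0\{a} + 0\{a})) | (b.0 + (0 + 0)) :: -a-> t9, -b-> t10
  t5 = b.(a.0 + 0 | 0 + (0\{a} + 0\{a})) | 0 :: -b-> t10
  t6 = (a.0 + 0 | 0 + (0\{a} + 0\{a})) | b.a.0 :: -a-> t11, -b-> t12
  t7 = b.(a.0 + 0 | 0 + (0\{a} + 0\{a})) | a.0 :: -a-> t5, -b-> t12
  t8 = 0 | (a.b.a.0 + a.(b.0 + (0 + 0))) :: -a-> t11, -a-> t9
  t9 = 0 | (b.0 + (0 + 0)) :: -b-> t13
  t10 = (a.0 + 0 | 0 + (0\{a} + 0\{a})) | 0 :: -a-> t13
  t11 = 0 | b.a.0 :: -b-> t14
  t12 = (a.0 + 0 | 0 + (0\{a} + 0\{a})) | a.0 :: -a-> t10, -a-> t14
  t13 = 0 | 0 :: ∅
  t14 = 0 | a.0 :: -a-> t13
Trace ⟨aa⟩ through P, begin at {s0}:
  after a @ step 1: {s1, s2, s3}
  after a @ step 2: {s4, s5, s6}
  — P admits the full trace.
Trace ⟨aa⟩ through Q, begin at {t0}:
  after a @ step 1: {t1, t2}
  after a @ step 2: no successor for Q

aa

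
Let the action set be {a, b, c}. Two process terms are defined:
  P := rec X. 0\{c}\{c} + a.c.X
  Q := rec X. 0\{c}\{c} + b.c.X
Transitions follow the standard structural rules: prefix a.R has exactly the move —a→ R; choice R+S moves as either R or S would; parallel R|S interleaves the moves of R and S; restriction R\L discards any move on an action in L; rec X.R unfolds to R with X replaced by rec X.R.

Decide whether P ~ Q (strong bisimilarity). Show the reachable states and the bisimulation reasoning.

Reachable graph of P (2 states):
  p0 = rec X. 0\{c}\{c} + a.c.X → ··a··> p1
  p1 = c.(rec X. 0\{c}\{c} + a.c.X) → ··c··> p0
Reachable graph of Q (2 states):
  q0 = rec X. 0\{c}\{c} + b.c.X → ··b··> q1
  q1 = c.(rec X. 0\{c}\{c} + b.c.X) → ··c··> q0
Partition-refinement fixed point:
  B0 = {p0}
  B1 = {p1}
  B2 = {q0}
  B3 = {q1}
p0 ∈ B0, q0 ∈ B2 → different blocks

P ≁ Q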